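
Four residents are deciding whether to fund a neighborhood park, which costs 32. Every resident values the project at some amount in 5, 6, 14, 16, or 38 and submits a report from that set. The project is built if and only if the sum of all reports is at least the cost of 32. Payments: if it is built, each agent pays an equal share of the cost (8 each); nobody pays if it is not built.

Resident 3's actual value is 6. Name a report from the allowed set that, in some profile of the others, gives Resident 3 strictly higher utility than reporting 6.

5

Suppose Resident 1 reports 5, Resident 2 reports 5 and Resident 4 reports 16.
Report 6: project built, pays 8, utility 6 - 8 = -2.
Report 5: project not built, utility 0.
So reporting 5 beats truth here (0 > -2).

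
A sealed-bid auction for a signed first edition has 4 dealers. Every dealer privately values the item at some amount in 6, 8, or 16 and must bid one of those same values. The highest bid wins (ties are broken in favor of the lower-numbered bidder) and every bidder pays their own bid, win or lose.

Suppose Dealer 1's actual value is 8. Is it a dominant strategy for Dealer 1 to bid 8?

Consider the case where Dealer 2 bids 6, Dealer 3 bids 6 and Dealer 4 bids 6.
Truthful bid 8: wins, pays 8, utility 8 - 8 = 0.
Bid 6 instead: wins, pays 6, utility 8 - 6 = 2.
Since 2 > 0, bidding 6 is strictly better here, so truthful bidding is not dominant.

No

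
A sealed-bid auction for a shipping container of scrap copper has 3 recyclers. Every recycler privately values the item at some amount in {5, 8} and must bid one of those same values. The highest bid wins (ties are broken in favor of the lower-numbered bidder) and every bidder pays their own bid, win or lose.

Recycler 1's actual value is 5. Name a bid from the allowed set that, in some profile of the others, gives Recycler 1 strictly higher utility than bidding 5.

8

Suppose Recycler 2 bids 5 and Recycler 3 bids 8.
Bid 5: loses but pays 5, utility -5.
Bid 8: wins, pays 8, utility 5 - 8 = -3.
So bidding 8 beats truth here (-3 > -5).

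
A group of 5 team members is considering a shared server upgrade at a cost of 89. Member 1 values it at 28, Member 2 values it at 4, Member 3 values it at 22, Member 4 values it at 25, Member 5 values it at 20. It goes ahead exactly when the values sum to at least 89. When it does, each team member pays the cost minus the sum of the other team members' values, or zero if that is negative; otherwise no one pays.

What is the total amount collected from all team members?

Total value 99 ≥ cost 89, so it is built.
Member 1: others sum to 71; max(0, 89 - 71) = 18.
Member 2: others sum to 95; max(0, 89 - 95) = 0.
Member 3: others sum to 77; max(0, 89 - 77) = 12.
Member 4: others sum to 74; max(0, 89 - 74) = 15.
Member 5: others sum to 79; max(0, 89 - 79) = 10.
Total collected = 18 + 0 + 12 + 15 + 10 = 55.

55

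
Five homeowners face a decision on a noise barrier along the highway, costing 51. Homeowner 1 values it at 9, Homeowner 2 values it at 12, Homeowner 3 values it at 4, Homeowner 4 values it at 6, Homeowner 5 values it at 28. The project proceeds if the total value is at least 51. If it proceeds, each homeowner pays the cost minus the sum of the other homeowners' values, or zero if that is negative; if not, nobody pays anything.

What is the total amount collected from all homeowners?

Total value 59 ≥ cost 51, so it is built.
Homeowner 1: others sum to 50; max(0, 51 - 50) = 1.
Homeowner 2: others sum to 47; max(0, 51 - 47) = 4.
Homeowner 3: others sum to 55; max(0, 51 - 55) = 0.
Homeowner 4: others sum to 53; max(0, 51 - 53) = 0.
Homeowner 5: others sum to 31; max(0, 51 - 31) = 20.
Total collected = 1 + 4 + 0 + 0 + 20 = 25.

25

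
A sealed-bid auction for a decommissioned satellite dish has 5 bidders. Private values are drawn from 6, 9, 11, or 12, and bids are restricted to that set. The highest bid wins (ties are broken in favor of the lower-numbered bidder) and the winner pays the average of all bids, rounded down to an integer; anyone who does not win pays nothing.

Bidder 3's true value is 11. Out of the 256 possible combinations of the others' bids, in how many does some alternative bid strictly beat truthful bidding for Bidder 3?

98

Others bid (6, 6, 6, 6): truth gives 4; bid 9 gives 5 > 4. Violating.
Others bid (6, 6, 6, 12): truth gives 0; bid 12 gives 3 > 0. Violating.
Others bid (6, 6, 9, 9): truth gives 3; bid 9 gives 4 > 3. Violating.
Others bid (6, 6, 9, 12): truth gives 0; bid 12 gives 2 > 0. Violating.
Others bid (6, 6, 6, 9): truth gives 4; no alternative beats it.
Others bid (6, 6, 6, 11): truth gives 3; no alternative beats it.
(Checking all 256 profiles: 98 have a profitable deviation, 158 do not.)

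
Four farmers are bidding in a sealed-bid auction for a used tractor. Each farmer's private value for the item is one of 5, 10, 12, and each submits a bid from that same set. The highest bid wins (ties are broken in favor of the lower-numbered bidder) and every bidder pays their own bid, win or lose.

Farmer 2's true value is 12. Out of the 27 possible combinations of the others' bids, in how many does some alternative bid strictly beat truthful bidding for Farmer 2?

13

Others bid (5, 5, 5): truth gives 0; bid 10 gives 2 > 0. Violating.
Others bid (5, 5, 10): truth gives 0; bid 10 gives 2 > 0. Violating.
Others bid (5, 10, 5): truth gives 0; bid 10 gives 2 > 0. Violating.
Others bid (5, 10, 10): truth gives 0; bid 10 gives 2 > 0. Violating.
Others bid (5, 5, 12): truth gives 0; no alternative beats it.
Others bid (5, 10, 12): truth gives 0; no alternative beats it.
(Checking all 27 profiles: 13 have a profitable deviation, 14 do not.)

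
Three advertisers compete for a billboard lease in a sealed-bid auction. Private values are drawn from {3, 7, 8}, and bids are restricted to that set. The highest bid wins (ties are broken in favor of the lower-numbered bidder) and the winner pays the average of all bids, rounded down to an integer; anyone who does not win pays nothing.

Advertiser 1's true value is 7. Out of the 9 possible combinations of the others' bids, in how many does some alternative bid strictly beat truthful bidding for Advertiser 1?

3

Others bid (3, 3): truth gives 3; bid 3 gives 4 > 3. Violating.
Others bid (3, 8): truth gives 0; bid 8 gives 1 > 0. Violating.
Others bid (8, 3): truth gives 0; bid 8 gives 1 > 0. Violating.
Others bid (3, 7): truth gives 2; no alternative beats it.
Others bid (7, 3): truth gives 2; no alternative beats it.
(Checking all 9 profiles: 3 have a profitable deviation, 6 do not.)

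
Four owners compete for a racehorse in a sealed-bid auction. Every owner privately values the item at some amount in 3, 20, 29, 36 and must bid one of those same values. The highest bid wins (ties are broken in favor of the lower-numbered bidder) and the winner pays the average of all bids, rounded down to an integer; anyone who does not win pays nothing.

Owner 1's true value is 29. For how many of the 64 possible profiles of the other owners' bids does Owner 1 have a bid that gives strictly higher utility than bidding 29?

Others bid (3, 3, 3): truth gives 20; bid 3 gives 26 > 20. Violating.
Others bid (3, 3, 20): truth gives 16; bid 20 gives 18 > 16. Violating.
Others bid (3, 3, 36): truth gives 0; bid 36 gives 10 > 0. Violating.
Others bid (3, 20, 3): truth gives 16; bid 20 gives 18 > 16. Violating.
Others bid (3, 3, 29): truth gives 13; no alternative beats it.
Others bid (3, 20, 29): truth gives 9; no alternative beats it.
(Checking all 64 profiles: 29 have a profitable deviation, 35 do not.)

29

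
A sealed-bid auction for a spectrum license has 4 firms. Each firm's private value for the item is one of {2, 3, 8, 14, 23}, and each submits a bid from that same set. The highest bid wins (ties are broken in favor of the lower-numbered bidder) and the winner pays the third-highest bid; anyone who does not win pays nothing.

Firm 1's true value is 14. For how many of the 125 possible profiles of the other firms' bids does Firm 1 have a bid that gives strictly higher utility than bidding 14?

Others bid (2, 2, 23): truth gives 0; bid 23 gives 12 > 0. Violating.
Others bid (2, 3, 23): truth gives 0; bid 23 gives 11 > 0. Violating.
Others bid (2, 8, 23): truth gives 0; bid 23 gives 6 > 0. Violating.
Others bid (2, 23, 2): truth gives 0; bid 23 gives 12 > 0. Violating.
Others bid (2, 2, 2): truth gives 12; no alternative beats it.
Others bid (2, 2, 3): truth gives 12; no alternative beats it.
(Checking all 125 profiles: 27 have a profitable deviation, 98 do not.)

27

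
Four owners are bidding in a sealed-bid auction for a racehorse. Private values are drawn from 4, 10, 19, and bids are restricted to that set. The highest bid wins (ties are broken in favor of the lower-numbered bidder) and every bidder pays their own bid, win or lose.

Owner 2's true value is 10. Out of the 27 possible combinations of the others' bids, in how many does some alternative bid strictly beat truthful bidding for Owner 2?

23

Others bid (4, 4, 19): truth gives -10; bid 4 gives -4 > -10. Violating.
Others bid (4, 10, 19): truth gives -10; bid 4 gives -4 > -10. Violating.
Others bid (4, 19, 4): truth gives -10; bid 4 gives -4 > -10. Violating.
Others bid (4, 19, 10): truth gives -10; bid 4 gives -4 > -10. Violating.
Others bid (4, 4, 4): truth gives 0; no alternative beats it.
Others bid (4, 4, 10): truth gives 0; no alternative beats it.
(Checking all 27 profiles: 23 have a profitable deviation, 4 do not.)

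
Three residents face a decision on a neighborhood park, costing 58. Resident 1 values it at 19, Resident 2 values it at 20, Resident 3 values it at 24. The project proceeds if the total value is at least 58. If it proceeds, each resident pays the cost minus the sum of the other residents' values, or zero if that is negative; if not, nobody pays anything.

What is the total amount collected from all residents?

48

Total value 63 ≥ cost 58, so it is built.
Resident 1: others sum to 44; max(0, 58 - 44) = 14.
Resident 2: others sum to 43; max(0, 58 - 43) = 15.
Resident 3: others sum to 39; max(0, 58 - 39) = 19.
Total collected = 14 + 15 + 19 = 48.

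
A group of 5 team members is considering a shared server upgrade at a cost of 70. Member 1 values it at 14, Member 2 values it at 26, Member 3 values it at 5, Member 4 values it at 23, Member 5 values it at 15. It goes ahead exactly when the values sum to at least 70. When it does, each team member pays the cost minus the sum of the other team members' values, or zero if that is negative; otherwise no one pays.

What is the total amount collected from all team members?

Total value 83 ≥ cost 70, so it is built.
Member 1: others sum to 69; max(0, 70 - 69) = 1.
Member 2: others sum to 57; max(0, 70 - 57) = 13.
Member 3: others sum to 78; max(0, 70 - 78) = 0.
Member 4: others sum to 60; max(0, 70 - 60) = 10.
Member 5: others sum to 68; max(0, 70 - 68) = 2.
Total collected = 1 + 13 + 0 + 10 + 2 = 26.

26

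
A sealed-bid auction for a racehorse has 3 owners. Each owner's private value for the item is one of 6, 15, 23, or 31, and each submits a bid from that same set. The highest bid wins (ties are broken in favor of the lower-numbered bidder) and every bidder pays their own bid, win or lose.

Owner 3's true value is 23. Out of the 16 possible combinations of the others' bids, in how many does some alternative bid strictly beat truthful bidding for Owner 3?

Others bid (6, 6): truth gives 0; bid 15 gives 8 > 0. Violating.
Others bid (6, 23): truth gives -23; bid 6 gives -6 > -23. Violating.
Others bid (6, 31): truth gives -23; bid 6 gives -6 > -23. Violating.
Others bid (15, 23): truth gives -23; bid 6 gives -6 > -23. Violating.
Others bid (6, 15): truth gives 0; no alternative beats it.
Others bid (15, 6): truth gives 0; no alternative beats it.
(Checking all 16 profiles: 13 have a profitable deviation, 3 do not.)

13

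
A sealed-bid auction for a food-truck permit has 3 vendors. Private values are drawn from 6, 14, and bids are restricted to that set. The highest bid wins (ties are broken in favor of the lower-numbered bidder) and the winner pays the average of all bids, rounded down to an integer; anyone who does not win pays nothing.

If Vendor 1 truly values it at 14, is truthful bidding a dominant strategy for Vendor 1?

No

Consider the case where Vendor 2 bids 6 and Vendor 3 bids 6.
Truthful bid 14: wins, pays 8, utility 14 - 8 = 6.
Bid 6 instead: wins, pays 6, utility 14 - 6 = 8.
Since 8 > 6, bidding 6 is strictly better here, so truthful bidding is not dominant.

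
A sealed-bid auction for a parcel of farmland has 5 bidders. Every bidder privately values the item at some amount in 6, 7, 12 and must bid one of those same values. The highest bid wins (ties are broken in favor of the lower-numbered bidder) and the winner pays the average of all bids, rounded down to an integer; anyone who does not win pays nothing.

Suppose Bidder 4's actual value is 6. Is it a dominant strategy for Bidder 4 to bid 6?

Yes

Check each profile of the others' bids and compare truth against every alternative bid.
Others bid (6, 6, 6, 6): truth gives 0, best alternative gives 0.
Others bid (6, 6, 6, 7): truth gives 0, best alternative gives 0.
Others bid (6, 6, 6, 12): truth gives 0, best alternative gives 0.
Others bid (6, 6, 7, 6): truth gives 0, best alternative gives 0.
Others bid (6, 6, 7, 7): truth gives 0, best alternative gives 0.
Others bid (6, 6, 7, 12): truth gives 0, best alternative gives 0.
(Remaining 75 profiles checked similarly; truth is weakly best in each.)
In every case the truthful bid is at least as good as any alternative, so it is a dominant strategy.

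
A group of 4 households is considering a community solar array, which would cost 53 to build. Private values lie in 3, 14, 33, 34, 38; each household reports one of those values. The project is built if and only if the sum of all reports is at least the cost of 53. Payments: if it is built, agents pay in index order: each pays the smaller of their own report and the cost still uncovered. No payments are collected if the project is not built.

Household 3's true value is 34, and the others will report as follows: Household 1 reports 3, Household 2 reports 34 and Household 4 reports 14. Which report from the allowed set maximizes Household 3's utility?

3

Report 3: project built, pays 3, utility 34 - 3 = 31.
Report 14: project built, pays 14, utility 34 - 14 = 20.
Report 33: project built, pays 16, utility 34 - 16 = 18.
Report 34: project built, pays 16, utility 34 - 16 = 18.
Report 38: project built, pays 16, utility 34 - 16 = 18.
The best choice is 3 with utility 31.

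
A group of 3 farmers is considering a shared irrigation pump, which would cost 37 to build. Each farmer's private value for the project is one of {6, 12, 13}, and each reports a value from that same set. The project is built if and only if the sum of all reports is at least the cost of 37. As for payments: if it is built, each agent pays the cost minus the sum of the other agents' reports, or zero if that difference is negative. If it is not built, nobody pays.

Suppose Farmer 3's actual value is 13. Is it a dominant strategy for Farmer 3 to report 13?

Yes

Check each profile of the others' reports and compare truth against every alternative report.
Others report (13, 13): truth gives 2, best alternative gives 2.
Others report (12, 13): truth gives 1, best alternative gives 1.
Others report (13, 12): truth gives 1, best alternative gives 1.
Others report (6, 6): truth gives 0, best alternative gives 0.
Others report (6, 12): truth gives 0, best alternative gives 0.
Others report (6, 13): truth gives 0, best alternative gives 0.
(Remaining 3 profiles checked similarly; truth is weakly best in each.)
In every case the truthful report is at least as good as any alternative, so it is a dominant strategy.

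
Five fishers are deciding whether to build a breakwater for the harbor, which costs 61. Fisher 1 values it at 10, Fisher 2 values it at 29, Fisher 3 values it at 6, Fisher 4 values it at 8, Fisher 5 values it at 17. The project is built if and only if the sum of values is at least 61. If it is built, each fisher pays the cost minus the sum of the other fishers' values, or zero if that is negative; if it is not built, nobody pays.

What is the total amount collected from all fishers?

29

Total value 70 ≥ cost 61, so it is built.
Fisher 1: others sum to 60; max(0, 61 - 60) = 1.
Fisher 2: others sum to 41; max(0, 61 - 41) = 20.
Fisher 3: others sum to 64; max(0, 61 - 64) = 0.
Fisher 4: others sum to 62; max(0, 61 - 62) = 0.
Fisher 5: others sum to 53; max(0, 61 - 53) = 8.
Total collected = 1 + 20 + 0 + 0 + 8 = 29.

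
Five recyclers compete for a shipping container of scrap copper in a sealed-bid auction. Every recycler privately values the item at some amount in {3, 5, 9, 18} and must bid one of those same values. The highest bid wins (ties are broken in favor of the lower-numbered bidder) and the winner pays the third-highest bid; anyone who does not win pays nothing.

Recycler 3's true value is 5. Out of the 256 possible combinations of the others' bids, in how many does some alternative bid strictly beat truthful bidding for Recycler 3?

8

Others bid (3, 3, 3, 9): truth gives 0; bid 9 gives 2 > 0. Violating.
Others bid (3, 3, 3, 18): truth gives 0; bid 18 gives 2 > 0. Violating.
Others bid (3, 3, 9, 3): truth gives 0; bid 9 gives 2 > 0. Violating.
Others bid (3, 3, 18, 3): truth gives 0; bid 18 gives 2 > 0. Violating.
Others bid (3, 3, 3, 3): truth gives 2; no alternative beats it.
Others bid (3, 3, 3, 5): truth gives 2; no alternative beats it.
(Checking all 256 profiles: 8 have a profitable deviation, 248 do not.)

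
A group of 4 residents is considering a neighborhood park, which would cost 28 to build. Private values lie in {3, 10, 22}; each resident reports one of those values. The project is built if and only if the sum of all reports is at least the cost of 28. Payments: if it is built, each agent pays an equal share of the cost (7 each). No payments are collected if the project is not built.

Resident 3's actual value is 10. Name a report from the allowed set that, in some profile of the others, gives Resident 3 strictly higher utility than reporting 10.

22

Suppose Resident 1 reports 3, Resident 2 reports 3 and Resident 4 reports 3.
Report 10: project not built, utility 0.
Report 22: project built, pays 7, utility 10 - 7 = 3.
So reporting 22 beats truth here (3 > 0).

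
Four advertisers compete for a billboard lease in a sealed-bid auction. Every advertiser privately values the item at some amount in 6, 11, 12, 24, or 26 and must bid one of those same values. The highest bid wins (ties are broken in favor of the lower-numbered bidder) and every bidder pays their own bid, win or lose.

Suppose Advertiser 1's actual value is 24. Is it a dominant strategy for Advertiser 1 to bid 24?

Consider the case where Advertiser 2 bids 6, Advertiser 3 bids 6 and Advertiser 4 bids 6.
Truthful bid 24: wins, pays 24, utility 24 - 24 = 0.
Bid 6 instead: wins, pays 6, utility 24 - 6 = 18.
Since 18 > 0, bidding 6 is strictly better here, so truthful bidding is not dominant.

No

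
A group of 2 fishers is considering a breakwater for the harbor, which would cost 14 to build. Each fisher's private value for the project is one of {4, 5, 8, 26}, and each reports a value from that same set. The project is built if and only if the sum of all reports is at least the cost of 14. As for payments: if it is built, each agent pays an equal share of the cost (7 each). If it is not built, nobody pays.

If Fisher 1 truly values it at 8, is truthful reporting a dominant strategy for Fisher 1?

Consider the case where Fisher 2 reports 4.
Truthful report 8: project not built, utility 0.
Report 26 instead: project built, pays 7, utility 8 - 7 = 1.
Since 1 > 0, reporting 26 is strictly better here, so truthful reporting is not dominant.

No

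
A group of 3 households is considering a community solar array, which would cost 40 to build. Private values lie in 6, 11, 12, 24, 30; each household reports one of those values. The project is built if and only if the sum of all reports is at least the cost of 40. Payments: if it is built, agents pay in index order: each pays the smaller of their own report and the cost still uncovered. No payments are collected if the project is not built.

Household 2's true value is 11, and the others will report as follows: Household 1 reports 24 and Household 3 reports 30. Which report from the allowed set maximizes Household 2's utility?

Report 6: project built, pays 6, utility 11 - 6 = 5.
Report 11: project built, pays 11, utility 11 - 11 = 0.
Report 12: project built, pays 12, utility 11 - 12 = -1.
Report 24: project built, pays 16, utility 11 - 16 = -5.
Report 30: project built, pays 16, utility 11 - 16 = -5.
The best choice is 6 with utility 5.

6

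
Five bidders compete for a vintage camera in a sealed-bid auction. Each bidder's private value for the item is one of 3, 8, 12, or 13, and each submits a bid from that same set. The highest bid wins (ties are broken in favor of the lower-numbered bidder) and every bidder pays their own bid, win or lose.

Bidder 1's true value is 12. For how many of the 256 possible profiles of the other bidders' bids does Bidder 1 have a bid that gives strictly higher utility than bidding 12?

191

Others bid (3, 3, 3, 3): truth gives 0; bid 3 gives 9 > 0. Violating.
Others bid (3, 3, 3, 8): truth gives 0; bid 8 gives 4 > 0. Violating.
Others bid (3, 3, 3, 13): truth gives -12; bid 13 gives -1 > -12. Violating.
Others bid (3, 3, 8, 3): truth gives 0; bid 8 gives 4 > 0. Violating.
Others bid (3, 3, 3, 12): truth gives 0; no alternative beats it.
Others bid (3, 3, 8, 12): truth gives 0; no alternative beats it.
(Checking all 256 profiles: 191 have a profitable deviation, 65 do not.)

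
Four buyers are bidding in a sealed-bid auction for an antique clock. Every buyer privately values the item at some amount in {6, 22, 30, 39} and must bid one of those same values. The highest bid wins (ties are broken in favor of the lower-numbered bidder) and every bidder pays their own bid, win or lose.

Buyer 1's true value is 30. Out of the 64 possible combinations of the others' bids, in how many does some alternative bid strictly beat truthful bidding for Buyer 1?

45

Others bid (6, 6, 6): truth gives 0; bid 6 gives 24 > 0. Violating.
Others bid (6, 6, 22): truth gives 0; bid 22 gives 8 > 0. Violating.
Others bid (6, 6, 39): truth gives -30; bid 6 gives -6 > -30. Violating.
Others bid (6, 22, 6): truth gives 0; bid 22 gives 8 > 0. Violating.
Others bid (6, 6, 30): truth gives 0; no alternative beats it.
Others bid (6, 22, 30): truth gives 0; no alternative beats it.
(Checking all 64 profiles: 45 have a profitable deviation, 19 do not.)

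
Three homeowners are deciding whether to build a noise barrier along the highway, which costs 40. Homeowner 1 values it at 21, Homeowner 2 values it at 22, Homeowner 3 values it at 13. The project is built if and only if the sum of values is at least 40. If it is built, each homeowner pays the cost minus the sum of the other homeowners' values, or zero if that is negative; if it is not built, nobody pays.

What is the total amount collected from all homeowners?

Total value 56 ≥ cost 40, so it is built.
Homeowner 1: others sum to 35; max(0, 40 - 35) = 5.
Homeowner 2: others sum to 34; max(0, 40 - 34) = 6.
Homeowner 3: others sum to 43; max(0, 40 - 43) = 0.
Total collected = 5 + 6 + 0 = 11.

11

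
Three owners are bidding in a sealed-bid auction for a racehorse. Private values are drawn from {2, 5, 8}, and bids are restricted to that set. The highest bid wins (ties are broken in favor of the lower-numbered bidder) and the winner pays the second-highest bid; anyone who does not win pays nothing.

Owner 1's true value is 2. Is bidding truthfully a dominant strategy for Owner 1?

Check each profile of the others' bids and compare truth against every alternative bid.
Others bid (2, 5): truth gives 0, best alternative gives -3.
Others bid (5, 2): truth gives 0, best alternative gives -3.
Others bid (5, 5): truth gives 0, best alternative gives -3.
Others bid (2, 2): truth gives 0, best alternative gives 0.
Others bid (2, 8): truth gives 0, best alternative gives 0.
Others bid (5, 8): truth gives 0, best alternative gives 0.
(Remaining 3 profiles checked similarly; truth is weakly best in each.)
In every case the truthful bid is at least as good as any alternative, so it is a dominant strategy.

Yes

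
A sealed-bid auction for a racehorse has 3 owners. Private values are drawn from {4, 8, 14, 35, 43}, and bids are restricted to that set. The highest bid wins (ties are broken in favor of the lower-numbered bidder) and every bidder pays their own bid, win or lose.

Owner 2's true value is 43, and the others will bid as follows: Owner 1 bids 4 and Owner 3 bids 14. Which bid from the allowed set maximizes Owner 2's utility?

Bid 4: loses but pays 4, utility -4.
Bid 8: loses but pays 8, utility -8.
Bid 14: wins, pays 14, utility 43 - 14 = 29.
Bid 35: wins, pays 35, utility 43 - 35 = 8.
Bid 43: wins, pays 43, utility 43 - 43 = 0.
The best choice is 14 with utility 29.

14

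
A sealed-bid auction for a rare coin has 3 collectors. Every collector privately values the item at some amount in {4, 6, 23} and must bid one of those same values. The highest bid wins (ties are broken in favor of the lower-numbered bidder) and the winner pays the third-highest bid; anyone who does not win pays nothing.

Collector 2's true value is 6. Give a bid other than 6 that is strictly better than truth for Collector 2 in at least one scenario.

23

Suppose Collector 1 bids 4 and Collector 3 bids 23.
Bid 6: loses, pays 0, utility 0.
Bid 23: wins, pays 4, utility 6 - 4 = 2.
So bidding 23 beats truth here (2 > 0).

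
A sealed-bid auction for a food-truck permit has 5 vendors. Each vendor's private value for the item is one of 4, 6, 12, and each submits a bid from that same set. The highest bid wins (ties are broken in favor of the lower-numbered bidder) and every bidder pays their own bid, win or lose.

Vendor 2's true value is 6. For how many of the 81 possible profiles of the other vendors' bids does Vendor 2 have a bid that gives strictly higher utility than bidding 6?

Others bid (4, 4, 4, 12): truth gives -6; bid 4 gives -4 > -6. Violating.
Others bid (4, 4, 6, 12): truth gives -6; bid 4 gives -4 > -6. Violating.
Others bid (4, 4, 12, 4): truth gives -6; bid 4 gives -4 > -6. Violating.
Others bid (4, 4, 12, 6): truth gives -6; bid 4 gives -4 > -6. Violating.
Others bid (4, 4, 4, 4): truth gives 0; no alternative beats it.
Others bid (4, 4, 4, 6): truth gives 0; no alternative beats it.
(Checking all 81 profiles: 73 have a profitable deviation, 8 do not.)

73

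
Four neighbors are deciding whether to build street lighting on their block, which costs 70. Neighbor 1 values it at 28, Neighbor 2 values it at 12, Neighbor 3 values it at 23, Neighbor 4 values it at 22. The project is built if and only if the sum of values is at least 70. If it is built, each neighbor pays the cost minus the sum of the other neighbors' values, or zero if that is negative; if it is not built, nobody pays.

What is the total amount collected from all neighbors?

Total value 85 ≥ cost 70, so it is built.
Neighbor 1: others sum to 57; max(0, 70 - 57) = 13.
Neighbor 2: others sum to 73; max(0, 70 - 73) = 0.
Neighbor 3: others sum to 62; max(0, 70 - 62) = 8.
Neighbor 4: others sum to 63; max(0, 70 - 63) = 7.
Total collected = 13 + 0 + 8 + 7 = 28.

28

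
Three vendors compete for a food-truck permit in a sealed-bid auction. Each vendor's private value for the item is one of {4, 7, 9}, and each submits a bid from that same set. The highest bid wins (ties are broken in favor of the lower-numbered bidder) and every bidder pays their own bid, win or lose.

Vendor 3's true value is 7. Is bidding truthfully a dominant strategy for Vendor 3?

Consider the case where Vendor 1 bids 4 and Vendor 2 bids 7.
Truthful bid 7: loses but pays 7, utility -7.
Bid 4 instead: loses but pays 4, utility -4.
Since -4 > -7, bidding 4 is strictly better here, so truthful bidding is not dominant.

No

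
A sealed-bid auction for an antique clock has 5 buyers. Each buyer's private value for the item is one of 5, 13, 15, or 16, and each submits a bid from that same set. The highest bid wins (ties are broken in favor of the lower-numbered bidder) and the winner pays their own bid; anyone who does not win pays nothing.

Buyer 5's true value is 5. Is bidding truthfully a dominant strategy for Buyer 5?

Check each profile of the others' bids and compare truth against every alternative bid.
Others bid (5, 5, 5, 5): truth gives 0, best alternative gives -8.
Others bid (5, 5, 5, 13): truth gives 0, best alternative gives 0.
Others bid (5, 5, 5, 15): truth gives 0, best alternative gives 0.
Others bid (5, 5, 5, 16): truth gives 0, best alternative gives 0.
Others bid (5, 5, 13, 5): truth gives 0, best alternative gives 0.
Others bid (5, 5, 13, 13): truth gives 0, best alternative gives 0.
(Remaining 250 profiles checked similarly; truth is weakly best in each.)
In every case the truthful bid is at least as good as any alternative, so it is a dominant strategy.

Yes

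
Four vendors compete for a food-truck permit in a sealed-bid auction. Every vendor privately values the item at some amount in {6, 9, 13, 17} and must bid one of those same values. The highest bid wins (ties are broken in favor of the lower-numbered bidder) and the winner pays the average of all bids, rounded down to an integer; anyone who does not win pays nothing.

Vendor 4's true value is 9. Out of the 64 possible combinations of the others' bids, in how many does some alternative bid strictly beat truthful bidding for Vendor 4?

3

Others bid (6, 6, 9): truth gives 0; bid 13 gives 1 > 0. Violating.
Others bid (6, 9, 6): truth gives 0; bid 13 gives 1 > 0. Violating.
Others bid (9, 6, 6): truth gives 0; bid 13 gives 1 > 0. Violating.
Others bid (6, 6, 6): truth gives 3; no alternative beats it.
Others bid (6, 6, 13): truth gives 0; no alternative beats it.
(Checking all 64 profiles: 3 have a profitable deviation, 61 do not.)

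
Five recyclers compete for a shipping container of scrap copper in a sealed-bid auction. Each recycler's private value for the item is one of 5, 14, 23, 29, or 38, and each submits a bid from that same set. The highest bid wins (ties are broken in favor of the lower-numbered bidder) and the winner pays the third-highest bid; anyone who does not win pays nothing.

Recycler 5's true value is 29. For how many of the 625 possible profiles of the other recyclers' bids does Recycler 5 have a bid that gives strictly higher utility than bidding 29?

Others bid (5, 5, 5, 29): truth gives 0; bid 38 gives 24 > 0. Violating.
Others bid (5, 5, 14, 29): truth gives 0; bid 38 gives 15 > 0. Violating.
Others bid (5, 5, 23, 29): truth gives 0; bid 38 gives 6 > 0. Violating.
Others bid (5, 5, 29, 5): truth gives 0; bid 38 gives 24 > 0. Violating.
Others bid (5, 5, 5, 5): truth gives 24; no alternative beats it.
Others bid (5, 5, 5, 14): truth gives 24; no alternative beats it.
(Checking all 625 profiles: 108 have a profitable deviation, 517 do not.)

108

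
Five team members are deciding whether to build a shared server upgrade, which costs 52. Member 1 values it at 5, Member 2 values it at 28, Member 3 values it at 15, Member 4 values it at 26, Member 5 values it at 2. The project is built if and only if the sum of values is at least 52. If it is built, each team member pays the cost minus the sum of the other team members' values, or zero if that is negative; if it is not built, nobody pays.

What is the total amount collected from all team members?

Total value 76 ≥ cost 52, so it is built.
Member 1: others sum to 71; max(0, 52 - 71) = 0.
Member 2: others sum to 48; max(0, 52 - 48) = 4.
Member 3: others sum to 61; max(0, 52 - 61) = 0.
Member 4: others sum to 50; max(0, 52 - 50) = 2.
Member 5: others sum to 74; max(0, 52 - 74) = 0.
Total collected = 0 + 4 + 0 + 2 + 0 = 6.

6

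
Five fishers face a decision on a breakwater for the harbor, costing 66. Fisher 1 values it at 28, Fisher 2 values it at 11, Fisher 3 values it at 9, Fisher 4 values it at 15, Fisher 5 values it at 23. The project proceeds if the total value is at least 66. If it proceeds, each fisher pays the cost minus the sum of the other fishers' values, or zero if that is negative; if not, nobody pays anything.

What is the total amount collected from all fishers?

11

Total value 86 ≥ cost 66, so it is built.
Fisher 1: others sum to 58; max(0, 66 - 58) = 8.
Fisher 2: others sum to 75; max(0, 66 - 75) = 0.
Fisher 3: others sum to 77; max(0, 66 - 77) = 0.
Fisher 4: others sum to 71; max(0, 66 - 71) = 0.
Fisher 5: others sum to 63; max(0, 66 - 63) = 3.
Total collected = 8 + 0 + 0 + 0 + 3 = 11.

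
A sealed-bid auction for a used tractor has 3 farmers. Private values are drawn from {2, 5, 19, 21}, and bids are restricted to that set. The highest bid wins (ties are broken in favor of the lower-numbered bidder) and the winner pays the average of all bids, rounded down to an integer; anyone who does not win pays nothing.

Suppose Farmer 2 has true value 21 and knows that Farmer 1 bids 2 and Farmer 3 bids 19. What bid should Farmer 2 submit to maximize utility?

19

Bid 2: loses, pays 0, utility 0.
Bid 5: loses, pays 0, utility 0.
Bid 19: wins, pays 13, utility 21 - 13 = 8.
Bid 21: wins, pays 14, utility 21 - 14 = 7.
The best choice is 19 with utility 8.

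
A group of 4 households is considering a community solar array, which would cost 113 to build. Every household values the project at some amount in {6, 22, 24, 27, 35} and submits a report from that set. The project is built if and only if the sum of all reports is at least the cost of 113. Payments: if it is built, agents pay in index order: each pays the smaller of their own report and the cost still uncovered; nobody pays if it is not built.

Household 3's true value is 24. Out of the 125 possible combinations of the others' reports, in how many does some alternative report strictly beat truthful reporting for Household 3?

Others report (22, 35, 35): truth gives 0; report 22 gives 2 > 0. Violating.
Others report (24, 35, 35): truth gives 0; report 22 gives 2 > 0. Violating.
Others report (27, 35, 35): truth gives 0; report 22 gives 2 > 0. Violating.
Others report (35, 22, 35): truth gives 0; report 22 gives 2 > 0. Violating.
Others report (6, 6, 6): truth gives 0; no alternative beats it.
Others report (6, 6, 22): truth gives 0; no alternative beats it.
(Checking all 125 profiles: 10 have a profitable deviation, 115 do not.)

10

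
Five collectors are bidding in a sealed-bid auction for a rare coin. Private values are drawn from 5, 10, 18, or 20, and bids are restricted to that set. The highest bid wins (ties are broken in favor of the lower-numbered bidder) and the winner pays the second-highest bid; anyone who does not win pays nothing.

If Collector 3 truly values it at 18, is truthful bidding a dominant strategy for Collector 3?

Yes

Check each profile of the others' bids and compare truth against every alternative bid.
Others bid (5, 5, 5, 5): truth gives 13, best alternative gives 13.
Others bid (5, 5, 5, 10): truth gives 8, best alternative gives 8.
Others bid (5, 5, 10, 5): truth gives 8, best alternative gives 8.
Others bid (5, 5, 10, 10): truth gives 8, best alternative gives 8.
Others bid (5, 10, 5, 5): truth gives 8, best alternative gives 8.
Others bid (5, 10, 5, 10): truth gives 8, best alternative gives 8.
(Remaining 250 profiles checked similarly; truth is weakly best in each.)
In every case the truthful bid is at least as good as any alternative, so it is a dominant strategy.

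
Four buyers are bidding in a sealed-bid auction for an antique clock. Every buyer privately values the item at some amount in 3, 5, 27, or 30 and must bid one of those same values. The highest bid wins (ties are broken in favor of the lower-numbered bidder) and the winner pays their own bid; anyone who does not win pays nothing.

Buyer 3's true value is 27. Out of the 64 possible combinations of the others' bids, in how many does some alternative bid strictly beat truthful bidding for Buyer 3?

Others bid (3, 3, 3): truth gives 0; bid 5 gives 22 > 0. Violating.
Others bid (3, 3, 5): truth gives 0; bid 5 gives 22 > 0. Violating.
Others bid (3, 3, 27): truth gives 0; no alternative beats it.
Others bid (3, 3, 30): truth gives 0; no alternative beats it.
(Checking all 64 profiles: 2 have a profitable deviation, 62 do not.)

2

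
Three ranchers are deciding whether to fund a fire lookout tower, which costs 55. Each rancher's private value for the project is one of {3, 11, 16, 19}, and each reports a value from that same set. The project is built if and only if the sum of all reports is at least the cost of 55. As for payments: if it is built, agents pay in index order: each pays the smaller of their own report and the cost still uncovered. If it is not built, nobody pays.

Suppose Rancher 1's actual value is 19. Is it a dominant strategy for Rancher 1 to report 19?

Yes

Check each profile of the others' reports and compare truth against every alternative report.
Others report (3, 3): truth gives 0, best alternative gives 0.
Others report (3, 11): truth gives 0, best alternative gives 0.
Others report (3, 16): truth gives 0, best alternative gives 0.
Others report (3, 19): truth gives 0, best alternative gives 0.
Others report (11, 3): truth gives 0, best alternative gives 0.
Others report (11, 11): truth gives 0, best alternative gives 0.
(Remaining 10 profiles checked similarly; truth is weakly best in each.)
In every case the truthful report is at least as good as any alternative, so it is a dominant strategy.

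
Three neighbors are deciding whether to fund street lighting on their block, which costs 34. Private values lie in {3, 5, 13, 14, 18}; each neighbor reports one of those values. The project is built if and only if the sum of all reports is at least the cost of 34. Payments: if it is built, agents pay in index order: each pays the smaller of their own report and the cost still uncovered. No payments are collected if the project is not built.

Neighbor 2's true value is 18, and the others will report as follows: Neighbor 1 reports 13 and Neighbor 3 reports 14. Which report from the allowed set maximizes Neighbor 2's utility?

Report 3: project not built, utility 0.
Report 5: project not built, utility 0.
Report 13: project built, pays 13, utility 18 - 13 = 5.
Report 14: project built, pays 14, utility 18 - 14 = 4.
Report 18: project built, pays 18, utility 18 - 18 = 0.
The best choice is 13 with utility 5.

13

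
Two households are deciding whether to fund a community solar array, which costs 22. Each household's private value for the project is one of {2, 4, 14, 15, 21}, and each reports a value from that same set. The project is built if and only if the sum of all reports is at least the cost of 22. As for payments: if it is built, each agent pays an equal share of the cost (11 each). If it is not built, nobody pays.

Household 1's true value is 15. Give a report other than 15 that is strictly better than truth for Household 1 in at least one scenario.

Suppose Household 2 reports 2.
Report 15: project not built, utility 0.
Report 21: project built, pays 11, utility 15 - 11 = 4.
So reporting 21 beats truth here (4 > 0).

21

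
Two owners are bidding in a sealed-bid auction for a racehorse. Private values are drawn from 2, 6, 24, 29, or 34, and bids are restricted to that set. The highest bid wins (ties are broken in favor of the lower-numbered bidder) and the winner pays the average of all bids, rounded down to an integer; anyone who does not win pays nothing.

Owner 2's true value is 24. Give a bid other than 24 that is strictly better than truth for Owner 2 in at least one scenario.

6

Suppose Owner 1 bids 2.
Bid 24: wins, pays 13, utility 24 - 13 = 11.
Bid 6: wins, pays 4, utility 24 - 4 = 20.
So bidding 6 beats truth here (20 > 11).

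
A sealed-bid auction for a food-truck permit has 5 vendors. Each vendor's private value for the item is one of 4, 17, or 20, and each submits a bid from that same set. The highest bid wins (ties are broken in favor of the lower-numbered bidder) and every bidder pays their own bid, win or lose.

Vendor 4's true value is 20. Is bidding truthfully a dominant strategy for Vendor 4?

Consider the case where Vendor 1 bids 4, Vendor 2 bids 4, Vendor 3 bids 4 and Vendor 5 bids 4.
Truthful bid 20: wins, pays 20, utility 20 - 20 = 0.
Bid 17 instead: wins, pays 17, utility 20 - 17 = 3.
Since 3 > 0, bidding 17 is strictly better here, so truthful bidding is not dominant.

No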